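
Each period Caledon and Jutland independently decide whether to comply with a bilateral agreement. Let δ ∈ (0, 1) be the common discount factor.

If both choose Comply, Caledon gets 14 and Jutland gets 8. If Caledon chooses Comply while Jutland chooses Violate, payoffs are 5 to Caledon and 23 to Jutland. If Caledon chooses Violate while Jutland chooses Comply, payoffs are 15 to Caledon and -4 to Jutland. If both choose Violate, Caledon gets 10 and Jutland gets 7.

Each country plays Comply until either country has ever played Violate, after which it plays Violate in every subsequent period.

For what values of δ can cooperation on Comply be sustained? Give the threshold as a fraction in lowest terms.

Caledon's threshold: (15−14)/(15−10) = 1/5.
Jutland's threshold: (23−8)/(23−7) = 15/16.
1/5 < 15/16, so Jutland binds and δ* = 15/16.

15/16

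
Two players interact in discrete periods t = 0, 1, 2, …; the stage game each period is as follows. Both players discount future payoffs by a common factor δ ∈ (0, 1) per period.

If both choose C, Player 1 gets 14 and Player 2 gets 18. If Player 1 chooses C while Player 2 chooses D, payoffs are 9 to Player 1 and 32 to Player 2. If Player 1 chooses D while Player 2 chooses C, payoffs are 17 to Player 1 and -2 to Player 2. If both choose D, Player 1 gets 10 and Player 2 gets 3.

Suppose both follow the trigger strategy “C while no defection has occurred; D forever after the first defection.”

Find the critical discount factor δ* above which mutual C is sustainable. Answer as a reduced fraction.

Player 1: cooperation gives 14 each period; deviation gives 17 once then 10 forever.
  14/(1−δ) ≥ 17 + 10δ/(1−δ) ⇒ δ ≥ 3/7.
Player 2: cooperation gives 18 each period; deviation gives 32 once then 3 forever.
  δ ≥ 14/29.
Both must hold, so the binding constraint is Player 2's: δ ≥ 14/29.

14/29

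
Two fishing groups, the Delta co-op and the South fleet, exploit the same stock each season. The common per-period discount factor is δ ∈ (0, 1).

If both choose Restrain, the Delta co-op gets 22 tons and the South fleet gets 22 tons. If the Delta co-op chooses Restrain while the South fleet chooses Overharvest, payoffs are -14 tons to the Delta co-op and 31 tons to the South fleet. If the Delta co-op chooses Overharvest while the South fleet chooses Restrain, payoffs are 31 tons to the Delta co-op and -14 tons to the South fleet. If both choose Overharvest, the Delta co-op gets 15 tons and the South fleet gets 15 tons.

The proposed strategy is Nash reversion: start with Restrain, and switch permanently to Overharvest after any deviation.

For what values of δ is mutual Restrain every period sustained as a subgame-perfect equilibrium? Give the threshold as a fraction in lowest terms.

9/16

Cooperation forever yields 22 each period: 22/(1−δ).
Deviating yields 31 once, then 15 forever: 31 + 15δ/(1−δ).
No profitable deviation requires 22/(1−δ) ≥ 31 + 15δ/(1−δ).
Multiplying by (1−δ): 22 ≥ 31(1−δ) + 15δ = 31 − 16δ.
So 16δ ≥ 9, i.e. δ ≥ 9/16.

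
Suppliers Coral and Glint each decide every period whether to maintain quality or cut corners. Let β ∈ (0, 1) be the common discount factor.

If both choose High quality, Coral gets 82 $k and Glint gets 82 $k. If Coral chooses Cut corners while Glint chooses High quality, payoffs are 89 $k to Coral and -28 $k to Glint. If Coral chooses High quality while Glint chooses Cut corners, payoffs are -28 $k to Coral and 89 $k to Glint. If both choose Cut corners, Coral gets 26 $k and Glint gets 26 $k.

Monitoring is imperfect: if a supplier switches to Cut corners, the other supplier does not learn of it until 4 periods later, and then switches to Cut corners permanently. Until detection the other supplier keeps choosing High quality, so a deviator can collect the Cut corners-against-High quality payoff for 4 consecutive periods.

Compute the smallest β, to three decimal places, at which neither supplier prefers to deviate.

A deviator earns 89 for 4 periods, then 26 forever; cooperating earns 82 forever. Multiplying the IC by (1−β):
82 ≥ 89(1−β^4) + 26β^4, so 63·β^4 ≥ 7 and β^4 ≥ 1/9.
β ≥ (1/9)^(1/4) ≈ 0.577.

0.577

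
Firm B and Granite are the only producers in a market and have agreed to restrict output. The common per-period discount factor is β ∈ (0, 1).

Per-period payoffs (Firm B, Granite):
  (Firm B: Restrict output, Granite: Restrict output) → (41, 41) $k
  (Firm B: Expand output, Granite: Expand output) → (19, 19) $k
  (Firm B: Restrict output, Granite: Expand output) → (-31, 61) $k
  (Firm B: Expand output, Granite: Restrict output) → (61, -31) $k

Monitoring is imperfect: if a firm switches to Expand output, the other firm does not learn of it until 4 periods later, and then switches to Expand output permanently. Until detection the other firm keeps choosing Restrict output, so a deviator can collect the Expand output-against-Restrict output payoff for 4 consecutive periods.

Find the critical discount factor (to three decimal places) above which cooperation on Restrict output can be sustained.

0.831

The best deviation is to choose Expand output for all 4 undetected periods, earning 61 each, then 19 forever once detected.
Deviation value: 61(1−β^4)/(1−β) + 19β^4/(1−β); cooperation value: 41/(1−β).
IC: 41 ≥ 61(1−β^4) + 19β^4 = 61 − 42β^4.
So β^4 ≥ 20/42 = 10/21, giving β ≥ (10/21)^(1/4) ≈ 0.831.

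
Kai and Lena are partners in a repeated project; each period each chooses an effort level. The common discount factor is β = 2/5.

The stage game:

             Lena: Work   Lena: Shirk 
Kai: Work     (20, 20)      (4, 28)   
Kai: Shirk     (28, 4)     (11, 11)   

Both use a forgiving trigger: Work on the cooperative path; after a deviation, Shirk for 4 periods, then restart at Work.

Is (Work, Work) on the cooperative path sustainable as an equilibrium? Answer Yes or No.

No

IC: β+…+β^4 ≥ (28−20)/(20−11) = 8/9.
At β = 2/5: partial sum = 0.6496 < 0.8889. Cooperation not sustainable.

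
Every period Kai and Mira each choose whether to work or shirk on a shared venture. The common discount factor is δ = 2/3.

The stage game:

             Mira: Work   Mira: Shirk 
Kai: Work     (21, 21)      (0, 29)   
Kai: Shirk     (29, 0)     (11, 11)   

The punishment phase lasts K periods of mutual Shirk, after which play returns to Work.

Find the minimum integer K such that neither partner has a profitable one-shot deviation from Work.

2

No profitable deviation requires (21−11)(δ+…+δ^K) ≥ 29−21, i.e. δ+…+δ^K ≥ 4/5 ≈ 0.8000.
With δ = 2/3, the partial sums are K=1: 0.6667, K=2: 1.1111.
K = 2 is the first length at which the sum reaches 0.8000.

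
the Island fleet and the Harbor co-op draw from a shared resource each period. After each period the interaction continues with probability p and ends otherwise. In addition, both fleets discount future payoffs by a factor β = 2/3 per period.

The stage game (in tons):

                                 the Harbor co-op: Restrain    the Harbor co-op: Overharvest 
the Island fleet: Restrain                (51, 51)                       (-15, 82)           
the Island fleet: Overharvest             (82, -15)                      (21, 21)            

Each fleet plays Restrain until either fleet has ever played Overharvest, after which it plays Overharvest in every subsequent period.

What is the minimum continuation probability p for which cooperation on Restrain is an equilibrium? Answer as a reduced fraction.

With continuation probability p and discount β, the effective per-period discount factor is βp.
Grim-trigger IC: βp ≥ (82−51)/(82−21) = 31/61.
So p ≥ (31/61)/(2/3) = 93/122.

93/122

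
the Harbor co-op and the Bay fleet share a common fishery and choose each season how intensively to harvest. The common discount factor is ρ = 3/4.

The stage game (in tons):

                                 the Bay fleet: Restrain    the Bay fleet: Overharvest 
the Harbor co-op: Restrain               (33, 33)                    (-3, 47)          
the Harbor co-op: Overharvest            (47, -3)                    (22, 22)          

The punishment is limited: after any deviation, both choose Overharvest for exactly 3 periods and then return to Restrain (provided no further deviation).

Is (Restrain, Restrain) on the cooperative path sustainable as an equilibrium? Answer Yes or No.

Yes

Comparing payoff streams over the 4 periods until play realigns: cooperate → 33(1+ρ+…+ρ^3); deviate → 47 + 22(ρ+…+ρ^3).
Cooperation is sustained iff (33−22)(ρ+…+ρ^3) ≥ 47−33.
ρ+…+ρ^3 = 3/4·(1−(3/4)^3)/(1−3/4) = 1.7344, and (47−33)/(33−22) = 1.2727.
1.7344 ≥ 1.2727, so cooperation is sustainable.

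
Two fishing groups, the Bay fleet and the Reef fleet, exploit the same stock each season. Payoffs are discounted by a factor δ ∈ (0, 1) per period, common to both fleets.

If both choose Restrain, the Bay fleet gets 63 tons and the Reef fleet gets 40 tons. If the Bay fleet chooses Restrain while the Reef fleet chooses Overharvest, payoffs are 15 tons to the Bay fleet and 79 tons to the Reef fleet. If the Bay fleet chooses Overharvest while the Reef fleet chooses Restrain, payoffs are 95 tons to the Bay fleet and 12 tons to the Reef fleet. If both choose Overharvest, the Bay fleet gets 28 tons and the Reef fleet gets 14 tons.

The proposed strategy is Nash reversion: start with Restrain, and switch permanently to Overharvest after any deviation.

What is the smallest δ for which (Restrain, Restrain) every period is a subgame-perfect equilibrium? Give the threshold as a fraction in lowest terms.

the Bay fleet's threshold: (95−63)/(95−28) = 32/67.
the Reef fleet's threshold: (79−40)/(79−14) = 3/5.
32/67 < 3/5, so the Reef fleet binds and δ* = 3/5.

3/5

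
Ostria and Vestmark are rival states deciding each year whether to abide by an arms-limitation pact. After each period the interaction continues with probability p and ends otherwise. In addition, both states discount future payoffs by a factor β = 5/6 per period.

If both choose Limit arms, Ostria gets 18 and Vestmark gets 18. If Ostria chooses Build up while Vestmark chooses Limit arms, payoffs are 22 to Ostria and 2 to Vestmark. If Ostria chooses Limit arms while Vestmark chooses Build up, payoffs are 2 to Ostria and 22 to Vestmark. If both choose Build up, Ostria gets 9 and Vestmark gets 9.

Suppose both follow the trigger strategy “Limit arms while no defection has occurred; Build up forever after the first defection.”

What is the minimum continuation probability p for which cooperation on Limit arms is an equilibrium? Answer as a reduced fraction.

With continuation probability p and discount β, the effective per-period discount factor is βp.
Grim-trigger IC: βp ≥ (22−18)/(22−9) = 4/13.
So p ≥ (4/13)/(5/6) = 24/65.

24/65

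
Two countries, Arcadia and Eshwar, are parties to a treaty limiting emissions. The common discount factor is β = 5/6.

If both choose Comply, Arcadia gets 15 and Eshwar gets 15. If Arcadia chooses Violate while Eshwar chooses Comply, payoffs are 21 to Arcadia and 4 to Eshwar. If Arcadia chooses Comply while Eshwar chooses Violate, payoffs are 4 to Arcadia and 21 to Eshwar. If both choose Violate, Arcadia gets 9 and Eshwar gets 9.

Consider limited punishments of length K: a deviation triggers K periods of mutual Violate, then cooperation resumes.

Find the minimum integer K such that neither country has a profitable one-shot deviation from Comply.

IC: β(1−β^K)/(1−β) ≥ (21−15)/(15−9) = 1.
With β = 5/6: need 1 − β^K ≥ 1·(1−5/6)/(5/6), i.e. β^K ≤ 0.8000.
Since (5/6)^1 = 0.8333 and (5/6)^2 = 0.6944, the smallest such K is 2.

2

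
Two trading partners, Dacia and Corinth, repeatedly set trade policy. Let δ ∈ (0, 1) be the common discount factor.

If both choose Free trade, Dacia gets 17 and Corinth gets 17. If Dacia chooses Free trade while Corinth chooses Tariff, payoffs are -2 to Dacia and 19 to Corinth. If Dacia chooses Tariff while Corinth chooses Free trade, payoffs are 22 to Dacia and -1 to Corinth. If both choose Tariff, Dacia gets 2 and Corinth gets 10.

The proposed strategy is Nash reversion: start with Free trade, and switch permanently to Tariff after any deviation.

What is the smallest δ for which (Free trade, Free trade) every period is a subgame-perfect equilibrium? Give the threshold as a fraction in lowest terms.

For Dacia: deviation gain 22−17 = 5, per-period punishment loss 17−2 = 15. IC gives δ ≥ 5/20 = 1/4.
For Corinth: gain 2, loss 7 per period, so δ ≥ 2/9.
The tighter constraint is Dacia's, so cooperation needs δ ≥ 1/4.

1/4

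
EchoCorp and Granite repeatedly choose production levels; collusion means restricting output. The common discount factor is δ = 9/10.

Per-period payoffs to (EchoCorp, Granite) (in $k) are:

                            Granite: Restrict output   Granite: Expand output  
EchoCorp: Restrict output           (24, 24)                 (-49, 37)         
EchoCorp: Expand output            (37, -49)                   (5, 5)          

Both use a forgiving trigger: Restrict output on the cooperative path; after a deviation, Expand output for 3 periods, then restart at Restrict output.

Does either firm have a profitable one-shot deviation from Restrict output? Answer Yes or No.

No

A one-shot deviation gives 37 now, then 5 for 3 periods, then back to 24.
Gain from deviating: (37−24) today; loss: (24−5) in each of the next 3 periods.
No-deviation condition: (24−5)(δ+…+δ^3) ≥ 37−24, i.e. δ+…+δ^3 ≥ 13/19.
At δ = 9/10: δ+…+δ^3 = 2.4390 ≥ 0.6842.
So cooperation is sustainable.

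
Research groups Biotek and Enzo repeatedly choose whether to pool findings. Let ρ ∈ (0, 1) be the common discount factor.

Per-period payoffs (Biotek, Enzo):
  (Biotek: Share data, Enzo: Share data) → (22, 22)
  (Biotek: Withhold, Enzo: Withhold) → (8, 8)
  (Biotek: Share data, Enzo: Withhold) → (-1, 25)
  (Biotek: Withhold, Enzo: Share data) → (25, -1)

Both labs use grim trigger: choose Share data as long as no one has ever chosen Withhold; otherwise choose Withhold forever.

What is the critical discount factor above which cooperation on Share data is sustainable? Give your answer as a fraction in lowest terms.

3/17

22/(1−ρ) ≥ 25 + 8ρ/(1−ρ)
22 ≥ 25 − 17ρ
ρ ≥ 3/17.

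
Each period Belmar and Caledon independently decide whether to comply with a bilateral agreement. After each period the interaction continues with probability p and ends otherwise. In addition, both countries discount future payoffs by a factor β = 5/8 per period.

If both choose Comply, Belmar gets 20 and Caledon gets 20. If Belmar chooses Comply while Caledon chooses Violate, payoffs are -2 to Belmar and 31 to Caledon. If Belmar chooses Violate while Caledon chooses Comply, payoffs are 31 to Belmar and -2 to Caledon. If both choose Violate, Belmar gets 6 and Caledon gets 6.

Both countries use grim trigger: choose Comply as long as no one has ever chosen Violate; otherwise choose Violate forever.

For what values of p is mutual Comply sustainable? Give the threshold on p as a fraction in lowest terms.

Expected continuation weight on next period's payoff is β·p = 5/8·p, which plays the role of the discount factor.
Cooperation requires 5/8·p ≥ (31−20)/(31−6) = 11/25, hence p ≥ 88/125.

88/125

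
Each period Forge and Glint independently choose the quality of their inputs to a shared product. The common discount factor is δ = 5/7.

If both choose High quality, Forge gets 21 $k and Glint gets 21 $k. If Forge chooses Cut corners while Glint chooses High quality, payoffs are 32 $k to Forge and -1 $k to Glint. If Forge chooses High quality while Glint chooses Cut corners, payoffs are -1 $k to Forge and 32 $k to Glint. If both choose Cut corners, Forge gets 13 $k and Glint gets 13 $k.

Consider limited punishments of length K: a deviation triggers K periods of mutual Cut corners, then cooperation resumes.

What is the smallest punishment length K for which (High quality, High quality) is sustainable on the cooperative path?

IC: δ(1−δ^K)/(1−δ) ≥ (32−21)/(21−13) = 11/8.
With δ = 5/7: need 1 − δ^K ≥ 11/8·(1−5/7)/(5/7), i.e. δ^K ≤ 0.4500.
Since (5/7)^2 = 0.5102 and (5/7)^3 = 0.3644, the smallest such K is 3.

3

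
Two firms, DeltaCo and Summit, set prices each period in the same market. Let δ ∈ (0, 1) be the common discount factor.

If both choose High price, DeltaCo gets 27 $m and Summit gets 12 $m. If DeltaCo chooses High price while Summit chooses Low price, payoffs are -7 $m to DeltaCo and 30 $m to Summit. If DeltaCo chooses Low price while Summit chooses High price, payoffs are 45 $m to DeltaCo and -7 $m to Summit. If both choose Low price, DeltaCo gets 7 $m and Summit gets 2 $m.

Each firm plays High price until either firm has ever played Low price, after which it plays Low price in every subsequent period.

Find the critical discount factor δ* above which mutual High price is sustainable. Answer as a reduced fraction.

9/14

For DeltaCo: deviation gain 45−27 = 18, per-period punishment loss 27−7 = 20. IC gives δ ≥ 18/38 = 9/19.
For Summit: gain 18, loss 10 per period, so δ ≥ 18/28 = 9/14.
The tighter constraint is Summit's, so cooperation needs δ ≥ 9/14.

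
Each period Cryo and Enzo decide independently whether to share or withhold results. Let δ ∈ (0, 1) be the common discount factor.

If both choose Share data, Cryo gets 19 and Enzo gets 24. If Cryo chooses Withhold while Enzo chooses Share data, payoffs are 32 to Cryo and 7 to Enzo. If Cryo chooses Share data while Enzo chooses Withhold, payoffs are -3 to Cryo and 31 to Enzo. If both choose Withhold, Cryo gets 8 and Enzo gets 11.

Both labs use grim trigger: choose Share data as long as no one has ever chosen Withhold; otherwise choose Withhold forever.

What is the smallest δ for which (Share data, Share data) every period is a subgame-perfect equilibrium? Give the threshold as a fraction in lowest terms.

13/24

For Cryo: deviation gain 32−19 = 13, per-period punishment loss 19−8 = 11. IC gives δ ≥ 13/24.
For Enzo: gain 7, loss 13 per period, so δ ≥ 7/20.
The tighter constraint is Cryo's, so cooperation needs δ ≥ 13/24.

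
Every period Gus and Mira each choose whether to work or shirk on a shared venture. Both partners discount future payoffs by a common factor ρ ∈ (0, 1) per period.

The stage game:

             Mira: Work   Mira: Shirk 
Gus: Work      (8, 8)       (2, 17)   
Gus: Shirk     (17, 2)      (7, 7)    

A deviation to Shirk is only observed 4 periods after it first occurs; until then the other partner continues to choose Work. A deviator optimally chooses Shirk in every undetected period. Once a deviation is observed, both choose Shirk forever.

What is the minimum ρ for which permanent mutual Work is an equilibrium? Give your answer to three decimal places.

The best deviation is to choose Shirk for all 4 undetected periods, earning 17 each, then 7 forever once detected.
Deviation value: 17(1−ρ^4)/(1−ρ) + 7ρ^4/(1−ρ); cooperation value: 8/(1−ρ).
IC: 8 ≥ 17(1−ρ^4) + 7ρ^4 = 17 − 10ρ^4.
So ρ^4 ≥ 9/10, giving ρ ≥ (9/10)^(1/4) ≈ 0.974.

0.974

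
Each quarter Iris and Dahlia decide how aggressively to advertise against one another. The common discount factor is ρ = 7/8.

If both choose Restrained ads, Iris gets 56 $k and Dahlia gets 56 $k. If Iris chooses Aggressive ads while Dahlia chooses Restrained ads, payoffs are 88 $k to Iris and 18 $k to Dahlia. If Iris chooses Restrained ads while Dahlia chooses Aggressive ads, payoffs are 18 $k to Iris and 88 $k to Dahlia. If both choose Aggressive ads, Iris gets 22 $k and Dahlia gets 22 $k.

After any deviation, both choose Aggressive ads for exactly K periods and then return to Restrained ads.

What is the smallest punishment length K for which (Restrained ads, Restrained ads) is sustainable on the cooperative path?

2

No profitable deviation requires (56−22)(ρ+…+ρ^K) ≥ 88−56, i.e. ρ+…+ρ^K ≥ 16/17 ≈ 0.9412.
With ρ = 7/8, the partial sums are K=1: 0.8750, K=2: 1.6406.
K = 2 is the first length at which the sum reaches 0.9412.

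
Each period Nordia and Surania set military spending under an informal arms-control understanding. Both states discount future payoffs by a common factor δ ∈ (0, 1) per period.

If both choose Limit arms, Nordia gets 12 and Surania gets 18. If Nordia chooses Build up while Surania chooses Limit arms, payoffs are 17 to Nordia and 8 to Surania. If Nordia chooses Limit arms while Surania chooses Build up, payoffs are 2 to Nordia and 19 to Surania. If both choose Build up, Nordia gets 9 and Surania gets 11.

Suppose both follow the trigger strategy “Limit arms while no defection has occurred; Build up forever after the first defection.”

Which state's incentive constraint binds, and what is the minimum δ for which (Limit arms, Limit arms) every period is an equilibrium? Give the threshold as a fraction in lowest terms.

For Nordia: deviation gain 17−12 = 5, per-period punishment loss 12−9 = 3. IC gives δ ≥ 5/8.
For Surania: gain 1, loss 7 per period, so δ ≥ 1/8.
The tighter constraint is Nordia's, so cooperation needs δ ≥ 5/8.

Nordia; δ ≥ 5/8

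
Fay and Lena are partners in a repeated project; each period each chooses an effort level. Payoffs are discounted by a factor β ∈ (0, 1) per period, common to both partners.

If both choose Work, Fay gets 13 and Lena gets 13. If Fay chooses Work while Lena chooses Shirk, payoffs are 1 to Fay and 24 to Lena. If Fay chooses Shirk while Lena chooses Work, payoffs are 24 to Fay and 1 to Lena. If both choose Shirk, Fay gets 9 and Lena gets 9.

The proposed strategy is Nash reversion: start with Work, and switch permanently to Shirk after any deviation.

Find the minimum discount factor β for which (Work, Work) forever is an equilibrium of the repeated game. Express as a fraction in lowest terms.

11/15

Under grim trigger the critical discount factor is (T−C)/(T−P) with T = 24, C = 13, P = 9.
β* = (24−13)/(24−9) = 11/15.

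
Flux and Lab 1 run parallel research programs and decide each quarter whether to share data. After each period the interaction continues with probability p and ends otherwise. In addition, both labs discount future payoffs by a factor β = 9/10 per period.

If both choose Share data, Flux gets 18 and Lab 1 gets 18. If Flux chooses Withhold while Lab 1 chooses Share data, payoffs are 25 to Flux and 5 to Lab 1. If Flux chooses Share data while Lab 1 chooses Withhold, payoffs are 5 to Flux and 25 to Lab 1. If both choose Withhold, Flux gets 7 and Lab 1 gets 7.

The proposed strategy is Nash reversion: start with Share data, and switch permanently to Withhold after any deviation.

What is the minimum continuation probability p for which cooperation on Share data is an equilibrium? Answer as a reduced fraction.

Expected continuation weight on next period's payoff is β·p = 9/10·p, which plays the role of the discount factor.
Cooperation requires 9/10·p ≥ (25−18)/(25−7) = 7/18, hence p ≥ 35/81.

35/81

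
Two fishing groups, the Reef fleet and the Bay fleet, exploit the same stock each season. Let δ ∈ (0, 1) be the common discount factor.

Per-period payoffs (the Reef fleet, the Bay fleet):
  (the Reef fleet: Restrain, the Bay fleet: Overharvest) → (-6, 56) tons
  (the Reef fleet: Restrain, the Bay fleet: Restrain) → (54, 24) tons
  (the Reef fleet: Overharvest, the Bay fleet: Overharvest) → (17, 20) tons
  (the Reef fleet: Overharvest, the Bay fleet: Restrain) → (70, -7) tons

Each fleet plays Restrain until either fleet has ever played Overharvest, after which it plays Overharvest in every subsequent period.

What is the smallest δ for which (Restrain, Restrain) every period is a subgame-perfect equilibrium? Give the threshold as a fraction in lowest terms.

8/9

For the Reef fleet: deviation gain 70−54 = 16, per-period punishment loss 54−17 = 37. IC gives δ ≥ 16/53.
For the Bay fleet: gain 32, loss 4 per period, so δ ≥ 32/36 = 8/9.
The tighter constraint is the Bay fleet's, so cooperation needs δ ≥ 8/9.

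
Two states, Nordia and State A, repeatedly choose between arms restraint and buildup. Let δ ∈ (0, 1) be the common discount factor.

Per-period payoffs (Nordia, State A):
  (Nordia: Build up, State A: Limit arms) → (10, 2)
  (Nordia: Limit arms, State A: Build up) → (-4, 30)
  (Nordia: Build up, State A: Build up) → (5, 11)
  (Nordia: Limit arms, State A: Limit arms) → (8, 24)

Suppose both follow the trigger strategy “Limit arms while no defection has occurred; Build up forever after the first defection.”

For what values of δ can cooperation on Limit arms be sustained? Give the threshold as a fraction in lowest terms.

For Nordia: deviation gain 10−8 = 2, per-period punishment loss 8−5 = 3. IC gives δ ≥ 2/5.
For State A: gain 6, loss 13 per period, so δ ≥ 6/19.
The tighter constraint is Nordia's, so cooperation needs δ ≥ 2/5.

2/5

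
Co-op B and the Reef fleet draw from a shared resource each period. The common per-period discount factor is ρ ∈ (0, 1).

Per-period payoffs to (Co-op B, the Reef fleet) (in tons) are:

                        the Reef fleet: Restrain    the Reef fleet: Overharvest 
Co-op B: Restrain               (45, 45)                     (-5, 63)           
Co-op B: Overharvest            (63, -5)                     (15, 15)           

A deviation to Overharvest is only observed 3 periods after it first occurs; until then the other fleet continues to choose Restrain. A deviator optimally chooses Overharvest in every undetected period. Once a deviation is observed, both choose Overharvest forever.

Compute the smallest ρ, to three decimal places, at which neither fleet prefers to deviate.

0.721

The best deviation is to choose Overharvest for all 3 undetected periods, earning 63 each, then 15 forever once detected.
Deviation value: 63(1−ρ^3)/(1−ρ) + 15ρ^3/(1−ρ); cooperation value: 45/(1−ρ).
IC: 45 ≥ 63(1−ρ^3) + 15ρ^3 = 63 − 48ρ^3.
So ρ^3 ≥ 18/48 = 3/8, giving ρ ≥ (3/8)^(1/3) ≈ 0.721.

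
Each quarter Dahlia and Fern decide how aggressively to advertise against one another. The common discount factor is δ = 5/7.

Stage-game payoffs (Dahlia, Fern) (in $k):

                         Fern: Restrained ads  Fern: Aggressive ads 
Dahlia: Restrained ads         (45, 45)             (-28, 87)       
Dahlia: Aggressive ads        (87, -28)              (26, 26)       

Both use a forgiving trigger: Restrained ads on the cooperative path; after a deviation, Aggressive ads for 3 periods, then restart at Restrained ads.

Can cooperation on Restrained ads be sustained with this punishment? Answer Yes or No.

No

IC: δ+…+δ^3 ≥ (87−45)/(45−26) = 42/19.
At δ = 5/7: partial sum = 1.5889 < 2.2105. Cooperation not sustainable.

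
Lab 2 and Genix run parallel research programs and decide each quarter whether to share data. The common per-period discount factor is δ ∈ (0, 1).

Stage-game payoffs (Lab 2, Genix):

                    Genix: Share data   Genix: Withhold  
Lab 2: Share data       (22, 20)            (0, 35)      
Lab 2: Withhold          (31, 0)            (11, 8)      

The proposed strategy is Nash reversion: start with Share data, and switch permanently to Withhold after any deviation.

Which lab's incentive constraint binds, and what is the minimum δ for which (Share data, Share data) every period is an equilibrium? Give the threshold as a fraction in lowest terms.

Genix; δ ≥ 5/9

For Lab 2: deviation gain 31−22 = 9, per-period punishment loss 22−11 = 11. IC gives δ ≥ 9/20.
For Genix: gain 15, loss 12 per period, so δ ≥ 15/27 = 5/9.
The tighter constraint is Genix's, so cooperation needs δ ≥ 5/9.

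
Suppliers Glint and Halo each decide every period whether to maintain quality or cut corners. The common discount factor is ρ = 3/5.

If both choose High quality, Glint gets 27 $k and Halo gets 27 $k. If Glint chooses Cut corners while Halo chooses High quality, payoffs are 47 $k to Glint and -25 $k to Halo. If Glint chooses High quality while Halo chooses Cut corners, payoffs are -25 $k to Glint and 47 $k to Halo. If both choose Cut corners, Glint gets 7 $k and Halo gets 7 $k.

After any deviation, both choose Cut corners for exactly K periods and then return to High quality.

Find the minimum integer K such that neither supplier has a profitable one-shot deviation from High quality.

3

No profitable deviation requires (27−7)(ρ+…+ρ^K) ≥ 47−27, i.e. ρ+…+ρ^K ≥ 1 ≈ 1.0000.
With ρ = 3/5, the partial sums are K=1: 0.6000, K=2: 0.9600, K=3: 1.1760.
K = 3 is the first length at which the sum reaches 1.0000.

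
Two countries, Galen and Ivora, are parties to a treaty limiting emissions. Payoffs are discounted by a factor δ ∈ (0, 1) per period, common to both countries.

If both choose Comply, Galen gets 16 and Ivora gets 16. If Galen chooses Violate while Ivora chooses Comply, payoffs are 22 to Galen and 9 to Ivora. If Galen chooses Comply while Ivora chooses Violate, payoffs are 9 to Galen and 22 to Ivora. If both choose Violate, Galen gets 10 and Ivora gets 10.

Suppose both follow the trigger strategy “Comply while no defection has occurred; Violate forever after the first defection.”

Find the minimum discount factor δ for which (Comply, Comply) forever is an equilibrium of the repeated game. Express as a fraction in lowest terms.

16/(1−δ) ≥ 22 + 10δ/(1−δ)
16 ≥ 22 − 12δ
δ ≥ 6/12 = 1/2.

1/2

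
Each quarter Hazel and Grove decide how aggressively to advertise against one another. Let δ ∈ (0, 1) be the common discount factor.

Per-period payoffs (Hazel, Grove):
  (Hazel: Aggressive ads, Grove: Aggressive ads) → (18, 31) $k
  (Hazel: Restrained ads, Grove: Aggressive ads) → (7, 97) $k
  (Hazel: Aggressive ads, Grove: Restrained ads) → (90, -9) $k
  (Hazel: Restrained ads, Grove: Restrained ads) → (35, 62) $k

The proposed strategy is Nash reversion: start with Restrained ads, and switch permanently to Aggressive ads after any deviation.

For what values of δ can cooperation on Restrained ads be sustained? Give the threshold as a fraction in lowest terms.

55/72

Hazel's threshold: (90−35)/(90−18) = 55/72.
Grove's threshold: (97−62)/(97−31) = 35/66.
55/72 > 35/66, so Hazel binds and δ* = 55/72.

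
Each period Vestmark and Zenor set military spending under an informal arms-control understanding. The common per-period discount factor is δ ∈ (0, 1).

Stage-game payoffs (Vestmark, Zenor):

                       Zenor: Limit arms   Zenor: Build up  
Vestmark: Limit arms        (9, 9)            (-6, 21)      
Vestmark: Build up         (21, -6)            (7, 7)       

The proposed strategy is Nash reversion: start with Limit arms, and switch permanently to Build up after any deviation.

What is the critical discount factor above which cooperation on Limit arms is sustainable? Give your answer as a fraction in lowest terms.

9/(1−δ) ≥ 21 + 7δ/(1−δ)
9 ≥ 21 − 14δ
δ ≥ 12/14 = 6/7.

6/7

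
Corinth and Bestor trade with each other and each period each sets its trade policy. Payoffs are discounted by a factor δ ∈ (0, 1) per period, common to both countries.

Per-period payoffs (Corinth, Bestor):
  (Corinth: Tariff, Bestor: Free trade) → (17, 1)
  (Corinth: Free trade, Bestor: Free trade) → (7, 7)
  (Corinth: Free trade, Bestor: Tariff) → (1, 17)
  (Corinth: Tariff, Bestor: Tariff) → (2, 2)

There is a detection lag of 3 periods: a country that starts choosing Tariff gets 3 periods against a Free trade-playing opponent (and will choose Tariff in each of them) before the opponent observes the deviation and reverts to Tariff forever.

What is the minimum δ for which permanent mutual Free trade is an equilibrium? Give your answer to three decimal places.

0.874

A deviator earns 17 for 3 periods, then 2 forever; cooperating earns 7 forever. Multiplying the IC by (1−δ):
7 ≥ 17(1−δ^3) + 2δ^3, so 15·δ^3 ≥ 10 and δ^3 ≥ 2/3.
δ ≥ (2/3)^(1/3) ≈ 0.874.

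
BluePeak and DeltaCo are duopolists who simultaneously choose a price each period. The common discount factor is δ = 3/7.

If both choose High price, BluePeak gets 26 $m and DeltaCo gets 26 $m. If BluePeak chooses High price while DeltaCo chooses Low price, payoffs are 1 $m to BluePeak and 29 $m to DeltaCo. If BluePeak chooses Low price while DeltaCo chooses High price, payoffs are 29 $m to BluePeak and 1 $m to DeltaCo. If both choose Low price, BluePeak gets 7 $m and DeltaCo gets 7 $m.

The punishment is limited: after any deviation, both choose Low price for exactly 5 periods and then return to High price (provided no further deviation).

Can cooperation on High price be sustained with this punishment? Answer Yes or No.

Yes

Comparing payoff streams over the 6 periods until play realigns: cooperate → 26(1+δ+…+δ^5); deviate → 29 + 7(δ+…+δ^5).
Cooperation is sustained iff (26−7)(δ+…+δ^5) ≥ 29−26.
δ+…+δ^5 = 3/7·(1−(3/7)^5)/(1−3/7) = 0.7392, and (29−26)/(26−7) = 0.1579.
0.7392 ≥ 0.1579, so cooperation is sustainable.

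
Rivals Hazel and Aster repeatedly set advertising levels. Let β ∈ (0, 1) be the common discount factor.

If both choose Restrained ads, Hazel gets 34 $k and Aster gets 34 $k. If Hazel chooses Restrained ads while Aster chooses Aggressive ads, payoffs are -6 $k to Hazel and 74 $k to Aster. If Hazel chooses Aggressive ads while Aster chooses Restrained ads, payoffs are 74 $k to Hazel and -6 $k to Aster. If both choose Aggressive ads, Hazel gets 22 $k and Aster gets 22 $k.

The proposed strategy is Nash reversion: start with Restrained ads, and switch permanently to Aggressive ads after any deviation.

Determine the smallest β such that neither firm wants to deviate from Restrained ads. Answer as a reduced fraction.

10/13

One-period gain from deviating is 74 − 34 = 40. The loss is 34 − 22 = 12 in every subsequent period, with present value 12·β/(1−β).
Deviation is unprofitable when 12·β/(1−β) ≥ 40, i.e. β/(1−β) ≥ 10/3.
Equivalently β ≥ 40/(40+12) = 10/13.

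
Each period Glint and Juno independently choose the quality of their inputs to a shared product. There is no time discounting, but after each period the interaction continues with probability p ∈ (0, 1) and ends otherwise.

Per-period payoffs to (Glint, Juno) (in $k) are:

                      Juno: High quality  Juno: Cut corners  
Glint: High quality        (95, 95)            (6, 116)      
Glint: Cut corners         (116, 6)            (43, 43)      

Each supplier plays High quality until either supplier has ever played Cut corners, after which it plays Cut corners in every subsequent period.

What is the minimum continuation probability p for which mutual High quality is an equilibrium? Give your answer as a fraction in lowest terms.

Expected cooperation value is 95 + p·95 + p²·95 + … = 95/(1−p); deviation gives 116 + p·43/(1−p).
95 ≥ 116(1−p) + 43p ⇒ 73p ≥ 21 ⇒ p ≥ 21/73.

21/73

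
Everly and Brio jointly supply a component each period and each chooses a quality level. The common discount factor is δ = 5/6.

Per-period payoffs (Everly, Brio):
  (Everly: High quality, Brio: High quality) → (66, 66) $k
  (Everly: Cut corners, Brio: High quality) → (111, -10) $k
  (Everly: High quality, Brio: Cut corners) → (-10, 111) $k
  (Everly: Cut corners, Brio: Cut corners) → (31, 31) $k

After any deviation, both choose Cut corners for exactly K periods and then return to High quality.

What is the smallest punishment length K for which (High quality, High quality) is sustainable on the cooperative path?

2

No profitable deviation requires (66−31)(δ+…+δ^K) ≥ 111−66, i.e. δ+…+δ^K ≥ 9/7 ≈ 1.2857.
With δ = 5/6, the partial sums are K=1: 0.8333, K=2: 1.5278.
K = 2 is the first length at which the sum reaches 1.2857.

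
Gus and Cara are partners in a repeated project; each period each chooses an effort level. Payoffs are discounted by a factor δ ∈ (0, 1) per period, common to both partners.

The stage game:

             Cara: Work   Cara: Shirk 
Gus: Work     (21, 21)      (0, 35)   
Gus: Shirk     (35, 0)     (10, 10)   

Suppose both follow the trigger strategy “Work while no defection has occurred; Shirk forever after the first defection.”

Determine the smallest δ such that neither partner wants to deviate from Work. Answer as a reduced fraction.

14/25

Under grim trigger the critical discount factor is (T−C)/(T−P) with T = 35, C = 21, P = 10.
δ* = (35−21)/(35−10) = 14/25.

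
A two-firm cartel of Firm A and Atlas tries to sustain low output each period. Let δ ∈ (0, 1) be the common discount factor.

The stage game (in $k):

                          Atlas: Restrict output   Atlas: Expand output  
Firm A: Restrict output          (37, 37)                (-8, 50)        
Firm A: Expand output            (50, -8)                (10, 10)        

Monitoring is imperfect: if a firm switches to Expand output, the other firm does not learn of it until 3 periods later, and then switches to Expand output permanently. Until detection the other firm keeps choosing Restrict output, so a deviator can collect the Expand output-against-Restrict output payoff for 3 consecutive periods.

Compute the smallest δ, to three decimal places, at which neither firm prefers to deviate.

0.688

Deviating for the 3 undetected periods gains 50−37 = 13 per period over cooperation, then loses 37−10 = 27 per period forever once punishment starts.
Gain: 13(1 + δ + … + δ^2); loss: 27·δ^3/(1−δ).
No profitable deviation ⇔ 13(1−δ^3) ≤ 27·δ^3, i.e. δ^3 ≥ 13/(13+27) = 13/40.
Hence δ ≥ (13/40)^(1/3) ≈ 0.688.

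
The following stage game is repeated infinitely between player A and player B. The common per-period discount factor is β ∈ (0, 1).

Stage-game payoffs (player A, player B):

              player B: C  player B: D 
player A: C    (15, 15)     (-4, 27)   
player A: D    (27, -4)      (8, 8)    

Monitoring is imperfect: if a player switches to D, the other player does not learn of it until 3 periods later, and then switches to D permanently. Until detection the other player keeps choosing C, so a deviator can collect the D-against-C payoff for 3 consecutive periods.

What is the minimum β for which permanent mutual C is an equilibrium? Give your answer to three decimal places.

A deviator earns 27 for 3 periods, then 8 forever; cooperating earns 15 forever. Multiplying the IC by (1−β):
15 ≥ 27(1−β^3) + 8β^3, so 19·β^3 ≥ 12 and β^3 ≥ 12/19.
β ≥ (12/19)^(1/3) ≈ 0.858.

0.858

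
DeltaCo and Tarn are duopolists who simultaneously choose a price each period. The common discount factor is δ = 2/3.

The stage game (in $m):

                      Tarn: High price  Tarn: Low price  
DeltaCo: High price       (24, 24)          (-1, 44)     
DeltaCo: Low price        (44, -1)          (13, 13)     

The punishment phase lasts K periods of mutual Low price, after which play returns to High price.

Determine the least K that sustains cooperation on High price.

6

IC: δ(1−δ^K)/(1−δ) ≥ (44−24)/(24−13) = 20/11.
With δ = 2/3: need 1 − δ^K ≥ 20/11·(1−2/3)/(2/3), i.e. δ^K ≤ 0.0909.
Since (2/3)^5 = 0.1317 and (2/3)^6 = 0.0878, the smallest such K is 6.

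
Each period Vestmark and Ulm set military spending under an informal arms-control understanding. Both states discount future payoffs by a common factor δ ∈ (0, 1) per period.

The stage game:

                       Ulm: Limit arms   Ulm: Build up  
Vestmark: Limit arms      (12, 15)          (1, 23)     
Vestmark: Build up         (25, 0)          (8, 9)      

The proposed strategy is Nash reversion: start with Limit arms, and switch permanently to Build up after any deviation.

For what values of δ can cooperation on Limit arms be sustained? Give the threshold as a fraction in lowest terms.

Vestmark's threshold: (25−12)/(25−8) = 13/17.
Ulm's threshold: (23−15)/(23−9) = 4/7.
13/17 > 4/7, so Vestmark binds and δ* = 13/17.

13/17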